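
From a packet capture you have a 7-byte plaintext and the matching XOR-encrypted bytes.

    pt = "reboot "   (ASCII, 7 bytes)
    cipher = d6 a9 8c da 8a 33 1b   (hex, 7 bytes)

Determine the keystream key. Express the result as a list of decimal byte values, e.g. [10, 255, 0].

[164, 204, 238, 181, 229, 71, 59]

Since cipher = pt ⊕ key, XORing both sides with pt gives key = pt ⊕ cipher.
byte 0: 114 ⊕ 214 = 164
byte 1: 101 ⊕ 169 = 204
byte 2:  98 ⊕ 140 = 238
byte 3: 111 ⊕ 218 = 181
byte 4: 111 ⊕ 138 = 229
byte 5: 116 ⊕  51 =  71
byte 6:  32 ⊕  27 =  59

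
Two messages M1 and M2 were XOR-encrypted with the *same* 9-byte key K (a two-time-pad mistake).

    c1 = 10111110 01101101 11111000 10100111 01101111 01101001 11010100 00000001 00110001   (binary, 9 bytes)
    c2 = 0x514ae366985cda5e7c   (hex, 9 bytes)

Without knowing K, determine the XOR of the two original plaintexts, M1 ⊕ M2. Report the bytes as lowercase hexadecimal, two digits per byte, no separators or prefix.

c1 ⊕ c2 = (M1 ⊕ K) ⊕ (M2 ⊕ K) = M1 ⊕ M2 — the shared key cancels under XOR.
byte 0: 10111110 ⊕ 01010001 = 11101111
byte 1: 01101101 ⊕ 01001010 = 00100111
byte 2: 11111000 ⊕ 11100011 = 00011011
byte 3: 10100111 ⊕ 01100110 = 11000001
byte 4: 01101111 ⊕ 10011000 = 11110111
byte 5: 01101001 ⊕ 01011100 = 00110101
byte 6: 11010100 ⊕ 11011010 = 00001110
byte 7: 00000001 ⊕ 01011110 = 01011111
byte 8: 00110001 ⊕ 01111100 = 01001101

ef271bc1f7350e5f4d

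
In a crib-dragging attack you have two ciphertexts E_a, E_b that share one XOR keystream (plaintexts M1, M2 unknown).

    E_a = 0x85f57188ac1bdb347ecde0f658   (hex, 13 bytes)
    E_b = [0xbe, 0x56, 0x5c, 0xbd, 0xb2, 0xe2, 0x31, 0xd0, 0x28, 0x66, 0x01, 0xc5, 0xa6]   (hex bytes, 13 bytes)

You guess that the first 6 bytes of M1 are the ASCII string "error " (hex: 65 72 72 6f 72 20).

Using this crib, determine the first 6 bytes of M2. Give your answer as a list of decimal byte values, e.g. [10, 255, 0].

[94, 209, 95, 90, 108, 217]

First, E_a ⊕ E_b = (M1 ⊕ K) ⊕ (M2 ⊕ K) = M1 ⊕ M2, so the key drops out. Then M2 = (M1 ⊕ M2) ⊕ M1 over the first 6 bytes.
byte 0: (85 xor be) xor 65 = 3b xor 65 = 5e
byte 1: (f5 xor 56) xor 72 = a3 xor 72 = d1
byte 2: (71 xor 5c) xor 72 = 2d xor 72 = 5f
byte 3: (88 xor bd) xor 6f = 35 xor 6f = 5a
byte 4: (ac xor b2) xor 72 = 1e xor 72 = 6c
byte 5: (1b xor e2) xor 20 = f9 xor 20 = d9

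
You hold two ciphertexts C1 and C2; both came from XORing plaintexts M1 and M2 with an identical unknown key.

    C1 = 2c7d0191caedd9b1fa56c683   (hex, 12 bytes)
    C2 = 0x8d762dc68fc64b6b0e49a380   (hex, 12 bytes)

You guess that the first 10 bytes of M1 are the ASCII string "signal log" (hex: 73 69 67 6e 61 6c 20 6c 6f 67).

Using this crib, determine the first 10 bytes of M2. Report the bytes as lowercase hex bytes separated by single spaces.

First, C1 ⊕ C2 = (M1 ⊕ K) ⊕ (M2 ⊕ K) = M1 ⊕ M2, so the key drops out. Then M2 = (M1 ⊕ M2) ⊕ M1 over the first 10 bytes.
byte 0: (2c ⊕ 8d) ⊕ 73 = a1 ⊕ 73 = d2
byte 1: (7d ⊕ 76) ⊕ 69 = 0b ⊕ 69 = 62
byte 2: (01 ⊕ 2d) ⊕ 67 = 2c ⊕ 67 = 4b
byte 3: (91 ⊕ c6) ⊕ 6e = 57 ⊕ 6e = 39
byte 4: (ca ⊕ 8f) ⊕ 61 = 45 ⊕ 61 = 24
byte 5: (ed ⊕ c6) ⊕ 6c = 2b ⊕ 6c = 47
byte 6: (d9 ⊕ 4b) ⊕ 20 = 92 ⊕ 20 = b2
byte 7: (b1 ⊕ 6b) ⊕ 6c = da ⊕ 6c = b6
byte 8: (fa ⊕ 0e) ⊕ 6f = f4 ⊕ 6f = 9b
byte 9: (56 ⊕ 49) ⊕ 67 = 1f ⊕ 67 = 78

d2 62 4b 39 24 47 b2 b6 9b 78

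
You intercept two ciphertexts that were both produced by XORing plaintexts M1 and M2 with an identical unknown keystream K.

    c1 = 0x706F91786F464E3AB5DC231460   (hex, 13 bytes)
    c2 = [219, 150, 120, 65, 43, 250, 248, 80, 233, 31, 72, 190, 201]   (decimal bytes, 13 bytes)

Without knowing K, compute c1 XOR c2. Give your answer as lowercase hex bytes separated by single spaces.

c1 ⊕ c2 = (M1 ⊕ K) ⊕ (M2 ⊕ K) = M1 ⊕ M2 — the shared key cancels under XOR.
70 ^ db = ab
6f ^ 96 = f9
91 ^ 78 = e9
78 ^ 41 = 39
6f ^ 2b = 44
46 ^ fa = bc
4e ^ f8 = b6
3a ^ 50 = 6a
b5 ^ e9 = 5c
dc ^ 1f = c3
23 ^ 48 = 6b
14 ^ be = aa
60 ^ c9 = a9

ab f9 e9 39 44 bc b6 6a 5c c3 6b aa a9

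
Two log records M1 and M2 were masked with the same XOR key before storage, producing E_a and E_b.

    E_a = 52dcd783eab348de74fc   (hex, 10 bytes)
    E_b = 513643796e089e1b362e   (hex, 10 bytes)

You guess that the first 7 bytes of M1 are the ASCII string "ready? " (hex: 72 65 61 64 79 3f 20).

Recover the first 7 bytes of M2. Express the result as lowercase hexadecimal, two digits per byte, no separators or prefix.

First, E_a ⊕ E_b = (M1 ⊕ K) ⊕ (M2 ⊕ K) = M1 ⊕ M2, so the key drops out. Then M2 = (M1 ⊕ M2) ⊕ M1 over the first 7 bytes.
byte 0: (52 ^ 51) ^ 72 = 03 ^ 72 = 71
byte 1: (dc ^ 36) ^ 65 = ea ^ 65 = 8f
byte 2: (d7 ^ 43) ^ 61 = 94 ^ 61 = f5
byte 3: (83 ^ 79) ^ 64 = fa ^ 64 = 9e
byte 4: (ea ^ 6e) ^ 79 = 84 ^ 79 = fd
byte 5: (b3 ^ 08) ^ 3f = bb ^ 3f = 84
byte 6: (48 ^ 9e) ^ 20 = d6 ^ 20 = f6

718ff59efd84f6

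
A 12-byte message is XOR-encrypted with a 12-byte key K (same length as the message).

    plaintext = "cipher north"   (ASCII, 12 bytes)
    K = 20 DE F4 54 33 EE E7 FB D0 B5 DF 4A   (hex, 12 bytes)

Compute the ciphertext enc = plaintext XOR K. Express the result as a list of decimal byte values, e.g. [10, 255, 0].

XOR is its own inverse, so applying the key byte-wise gives the result directly.
byte 0: 63 XOR 20 = 43
byte 1: 69 XOR de = b7
byte 2: 70 XOR f4 = 84
byte 3: 68 XOR 54 = 3c
byte 4: 65 XOR 33 = 56
byte 5: 72 XOR ee = 9c
byte 6: 20 XOR e7 = c7
byte 7: 6e XOR fb = 95
byte 8: 6f XOR d0 = bf
byte 9: 72 XOR b5 = c7
byte 10: 74 XOR df = ab
byte 11: 68 XOR 4a = 22

[67, 183, 132, 60, 86, 156, 199, 149, 191, 199, 171, 34]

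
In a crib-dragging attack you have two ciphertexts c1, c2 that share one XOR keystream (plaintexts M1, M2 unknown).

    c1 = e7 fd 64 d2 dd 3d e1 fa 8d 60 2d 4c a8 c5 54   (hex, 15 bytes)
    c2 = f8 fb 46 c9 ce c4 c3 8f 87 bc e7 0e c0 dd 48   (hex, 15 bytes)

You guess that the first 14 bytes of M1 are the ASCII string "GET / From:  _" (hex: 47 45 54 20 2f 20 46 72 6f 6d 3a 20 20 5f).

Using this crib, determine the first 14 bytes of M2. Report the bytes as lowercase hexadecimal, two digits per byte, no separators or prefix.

5843763b3cd9640765b1f0624847

First, c1 ⊕ c2 = (M1 ⊕ K) ⊕ (M2 ⊕ K) = M1 ⊕ M2, so the key drops out. Then M2 = (M1 ⊕ M2) ⊕ M1 over the first 14 bytes.
byte 0: (e7 ⊕ f8) ⊕ 47 = 1f ⊕ 47 = 58
byte 1: (fd ⊕ fb) ⊕ 45 = 06 ⊕ 45 = 43
byte 2: (64 ⊕ 46) ⊕ 54 = 22 ⊕ 54 = 76
byte 3: (d2 ⊕ c9) ⊕ 20 = 1b ⊕ 20 = 3b
byte 4: (dd ⊕ ce) ⊕ 2f = 13 ⊕ 2f = 3c
byte 5: (3d ⊕ c4) ⊕ 20 = f9 ⊕ 20 = d9
byte 6: (e1 ⊕ c3) ⊕ 46 = 22 ⊕ 46 = 64
byte 7: (fa ⊕ 8f) ⊕ 72 = 75 ⊕ 72 = 07
byte 8: (8d ⊕ 87) ⊕ 6f = 0a ⊕ 6f = 65
byte 9: (60 ⊕ bc) ⊕ 6d = dc ⊕ 6d = b1
byte 10: (2d ⊕ e7) ⊕ 3a = ca ⊕ 3a = f0
byte 11: (4c ⊕ 0e) ⊕ 20 = 42 ⊕ 20 = 62
byte 12: (a8 ⊕ c0) ⊕ 20 = 68 ⊕ 20 = 48
byte 13: (c5 ⊕ dd) ⊕ 5f = 18 ⊕ 5f = 47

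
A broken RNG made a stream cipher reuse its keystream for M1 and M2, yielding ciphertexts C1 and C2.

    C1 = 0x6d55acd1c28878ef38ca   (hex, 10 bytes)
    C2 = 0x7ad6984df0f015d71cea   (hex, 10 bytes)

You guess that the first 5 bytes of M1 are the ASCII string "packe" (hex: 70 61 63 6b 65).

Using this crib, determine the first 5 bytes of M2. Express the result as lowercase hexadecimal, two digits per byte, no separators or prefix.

First, C1 ⊕ C2 = (M1 ⊕ K) ⊕ (M2 ⊕ K) = M1 ⊕ M2, so the key drops out. Then M2 = (M1 ⊕ M2) ⊕ M1 over the first 5 bytes.
byte 0: (6d ^ 7a) ^ 70 = 17 ^ 70 = 67
byte 1: (55 ^ d6) ^ 61 = 83 ^ 61 = e2
byte 2: (ac ^ 98) ^ 63 = 34 ^ 63 = 57
byte 3: (d1 ^ 4d) ^ 6b = 9c ^ 6b = f7
byte 4: (c2 ^ f0) ^ 65 = 32 ^ 65 = 57

67e257f757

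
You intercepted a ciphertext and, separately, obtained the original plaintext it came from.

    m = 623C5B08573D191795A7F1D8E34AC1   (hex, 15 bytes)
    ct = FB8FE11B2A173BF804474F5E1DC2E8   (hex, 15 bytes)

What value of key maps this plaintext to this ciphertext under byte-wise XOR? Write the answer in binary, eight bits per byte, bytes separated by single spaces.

Since ct = m ⊕ key, XORing both sides with m gives key = m ⊕ ct.
62 ^ fb = 99
3c ^ 8f = b3
5b ^ e1 = ba
08 ^ 1b = 13
57 ^ 2a = 7d
3d ^ 17 = 2a
19 ^ 3b = 22
17 ^ f8 = ef
95 ^ 04 = 91
a7 ^ 47 = e0
f1 ^ 4f = be
d8 ^ 5e = 86
e3 ^ 1d = fe
4a ^ c2 = 88
c1 ^ e8 = 29

10011001 10110011 10111010 00010011 01111101 00101010 00100010 11101111 10010001 11100000 10111110 10000110 11111110 10001000 00101001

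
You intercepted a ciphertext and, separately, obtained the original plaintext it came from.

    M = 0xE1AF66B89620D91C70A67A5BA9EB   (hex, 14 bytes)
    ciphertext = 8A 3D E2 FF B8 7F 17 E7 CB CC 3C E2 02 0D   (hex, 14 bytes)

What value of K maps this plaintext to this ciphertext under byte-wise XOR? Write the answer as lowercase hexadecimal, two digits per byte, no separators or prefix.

6b9284472e5fcefbbb6a46b9abe6

Since ciphertext = M ⊕ K, XORing both sides with M gives K = M ⊕ ciphertext.
byte 0: 11100001 ^ 10001010 = 01101011
byte 1: 10101111 ^ 00111101 = 10010010
byte 2: 01100110 ^ 11100010 = 10000100
byte 3: 10111000 ^ 11111111 = 01000111
byte 4: 10010110 ^ 10111000 = 00101110
byte 5: 00100000 ^ 01111111 = 01011111
byte 6: 11011001 ^ 00010111 = 11001110
byte 7: 00011100 ^ 11100111 = 11111011
byte 8: 01110000 ^ 11001011 = 10111011
byte 9: 10100110 ^ 11001100 = 01101010
byte 10: 01111010 ^ 00111100 = 01000110
byte 11: 01011011 ^ 11100010 = 10111001
byte 12: 10101001 ^ 00000010 = 10101011
byte 13: 11101011 ^ 00001101 = 11100110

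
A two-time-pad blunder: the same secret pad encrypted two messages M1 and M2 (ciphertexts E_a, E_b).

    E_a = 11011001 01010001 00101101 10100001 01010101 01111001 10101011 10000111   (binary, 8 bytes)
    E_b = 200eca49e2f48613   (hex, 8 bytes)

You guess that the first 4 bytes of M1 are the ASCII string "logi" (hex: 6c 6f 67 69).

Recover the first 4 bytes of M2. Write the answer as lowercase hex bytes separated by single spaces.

95 30 80 81

First, E_a ⊕ E_b = (M1 ⊕ K) ⊕ (M2 ⊕ K) = M1 ⊕ M2, so the key drops out. Then M2 = (M1 ⊕ M2) ⊕ M1 over the first 4 bytes.
byte 0: (d9 ⊕ 20) ⊕ 6c = f9 ⊕ 6c = 95
byte 1: (51 ⊕ 0e) ⊕ 6f = 5f ⊕ 6f = 30
byte 2: (2d ⊕ ca) ⊕ 67 = e7 ⊕ 67 = 80
byte 3: (a1 ⊕ 49) ⊕ 69 = e8 ⊕ 69 = 81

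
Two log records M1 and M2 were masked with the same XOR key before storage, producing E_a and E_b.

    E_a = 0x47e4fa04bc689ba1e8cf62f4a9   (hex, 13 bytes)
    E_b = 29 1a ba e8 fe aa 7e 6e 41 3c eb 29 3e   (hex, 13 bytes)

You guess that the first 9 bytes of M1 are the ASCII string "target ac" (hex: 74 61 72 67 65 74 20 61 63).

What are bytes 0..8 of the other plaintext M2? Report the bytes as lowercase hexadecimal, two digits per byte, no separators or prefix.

1a9f328b27b6c5aeca

First, E_a ⊕ E_b = (M1 ⊕ K) ⊕ (M2 ⊕ K) = M1 ⊕ M2, so the key drops out. Then M2 = (M1 ⊕ M2) ⊕ M1 over the first 9 bytes.
byte 0: (47 XOR 29) XOR 74 = 6e XOR 74 = 1a
byte 1: (e4 XOR 1a) XOR 61 = fe XOR 61 = 9f
byte 2: (fa XOR ba) XOR 72 = 40 XOR 72 = 32
byte 3: (04 XOR e8) XOR 67 = ec XOR 67 = 8b
byte 4: (bc XOR fe) XOR 65 = 42 XOR 65 = 27
byte 5: (68 XOR aa) XOR 74 = c2 XOR 74 = b6
byte 6: (9b XOR 7e) XOR 20 = e5 XOR 20 = c5
byte 7: (a1 XOR 6e) XOR 61 = cf XOR 61 = ae
byte 8: (e8 XOR 41) XOR 63 = a9 XOR 63 = ca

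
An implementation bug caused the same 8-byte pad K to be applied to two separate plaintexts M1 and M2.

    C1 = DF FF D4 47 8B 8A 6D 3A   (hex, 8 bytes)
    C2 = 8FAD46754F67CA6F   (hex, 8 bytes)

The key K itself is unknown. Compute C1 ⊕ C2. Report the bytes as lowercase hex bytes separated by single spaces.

C1 ⊕ C2 = (M1 ⊕ K) ⊕ (M2 ⊕ K) = M1 ⊕ M2 — the shared key cancels under XOR.
223 XOR 143 =  80
255 XOR 173 =  82
212 XOR  70 = 146
 71 XOR 117 =  50
139 XOR  79 = 196
138 XOR 103 = 237
109 XOR 202 = 167
 58 XOR 111 =  85

50 52 92 32 c4 ed a7 55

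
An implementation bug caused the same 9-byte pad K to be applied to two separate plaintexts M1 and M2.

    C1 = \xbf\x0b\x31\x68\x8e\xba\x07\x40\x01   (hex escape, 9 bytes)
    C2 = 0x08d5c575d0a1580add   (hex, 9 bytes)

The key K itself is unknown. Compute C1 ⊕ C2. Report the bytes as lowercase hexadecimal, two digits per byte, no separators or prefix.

b7def41d5e1b5f4adc

C1 ⊕ C2 = (M1 ⊕ K) ⊕ (M2 ⊕ K) = M1 ⊕ M2 — the shared key cancels under XOR.
191 xor   8 = 183
 11 xor 213 = 222
 49 xor 197 = 244
104 xor 117 =  29
142 xor 208 =  94
186 xor 161 =  27
  7 xor  88 =  95
 64 xor  10 =  74
  1 xor 221 = 220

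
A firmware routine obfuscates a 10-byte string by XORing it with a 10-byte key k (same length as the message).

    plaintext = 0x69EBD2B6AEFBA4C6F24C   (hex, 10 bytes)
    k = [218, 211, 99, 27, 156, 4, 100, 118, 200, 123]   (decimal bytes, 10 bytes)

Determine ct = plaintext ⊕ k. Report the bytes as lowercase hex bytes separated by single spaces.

b3 38 b1 ad 32 ff c0 b0 3a 37

XOR is its own inverse, so applying the key byte-wise gives the result directly.
byte 0: 105 XOR 218 = 179
byte 1: 235 XOR 211 =  56
byte 2: 210 XOR  99 = 177
byte 3: 182 XOR  27 = 173
byte 4: 174 XOR 156 =  50
byte 5: 251 XOR   4 = 255
byte 6: 164 XOR 100 = 192
byte 7: 198 XOR 118 = 176
byte 8: 242 XOR 200 =  58
byte 9:  76 XOR 123 =  55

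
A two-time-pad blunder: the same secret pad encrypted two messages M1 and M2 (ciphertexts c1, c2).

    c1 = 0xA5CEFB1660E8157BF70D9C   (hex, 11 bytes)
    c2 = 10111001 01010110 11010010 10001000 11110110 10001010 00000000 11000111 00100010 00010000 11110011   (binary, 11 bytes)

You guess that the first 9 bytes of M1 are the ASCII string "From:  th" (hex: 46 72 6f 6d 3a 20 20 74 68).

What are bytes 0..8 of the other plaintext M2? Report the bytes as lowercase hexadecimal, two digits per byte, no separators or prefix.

First, c1 ⊕ c2 = (M1 ⊕ K) ⊕ (M2 ⊕ K) = M1 ⊕ M2, so the key drops out. Then M2 = (M1 ⊕ M2) ⊕ M1 over the first 9 bytes.
byte 0: (a5 ^ b9) ^ 46 = 1c ^ 46 = 5a
byte 1: (ce ^ 56) ^ 72 = 98 ^ 72 = ea
byte 2: (fb ^ d2) ^ 6f = 29 ^ 6f = 46
byte 3: (16 ^ 88) ^ 6d = 9e ^ 6d = f3
byte 4: (60 ^ f6) ^ 3a = 96 ^ 3a = ac
byte 5: (e8 ^ 8a) ^ 20 = 62 ^ 20 = 42
byte 6: (15 ^ 00) ^ 20 = 15 ^ 20 = 35
byte 7: (7b ^ c7) ^ 74 = bc ^ 74 = c8
byte 8: (f7 ^ 22) ^ 68 = d5 ^ 68 = bd

5aea46f3ac4235c8bd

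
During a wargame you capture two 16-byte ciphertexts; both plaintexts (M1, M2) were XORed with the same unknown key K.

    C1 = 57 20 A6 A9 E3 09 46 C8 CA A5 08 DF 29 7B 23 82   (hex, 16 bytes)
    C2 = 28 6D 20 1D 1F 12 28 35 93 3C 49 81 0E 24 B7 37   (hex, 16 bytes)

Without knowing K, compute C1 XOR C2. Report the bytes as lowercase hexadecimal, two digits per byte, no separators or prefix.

7f4d86b4fc1b6efd5999415e275f94b5

C1 ⊕ C2 = (M1 ⊕ K) ⊕ (M2 ⊕ K) = M1 ⊕ M2 — the shared key cancels under XOR.
byte 0: 57 XOR 28 = 7f
byte 1: 20 XOR 6d = 4d
byte 2: a6 XOR 20 = 86
byte 3: a9 XOR 1d = b4
byte 4: e3 XOR 1f = fc
byte 5: 09 XOR 12 = 1b
byte 6: 46 XOR 28 = 6e
byte 7: c8 XOR 35 = fd
byte 8: ca XOR 93 = 59
byte 9: a5 XOR 3c = 99
byte 10: 08 XOR 49 = 41
byte 11: df XOR 81 = 5e
byte 12: 29 XOR 0e = 27
byte 13: 7b XOR 24 = 5f
byte 14: 23 XOR b7 = 94
byte 15: 82 XOR 37 = b5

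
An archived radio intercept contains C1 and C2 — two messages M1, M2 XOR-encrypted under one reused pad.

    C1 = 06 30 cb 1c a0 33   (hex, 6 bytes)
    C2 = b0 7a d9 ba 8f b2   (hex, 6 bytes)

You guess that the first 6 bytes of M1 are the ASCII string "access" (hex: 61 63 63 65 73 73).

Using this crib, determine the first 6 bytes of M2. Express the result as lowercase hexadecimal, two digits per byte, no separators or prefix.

d72971c35cf2

First, C1 ⊕ C2 = (M1 ⊕ K) ⊕ (M2 ⊕ K) = M1 ⊕ M2, so the key drops out. Then M2 = (M1 ⊕ M2) ⊕ M1 over the first 6 bytes.
byte 0: (06 ^ b0) ^ 61 = b6 ^ 61 = d7
byte 1: (30 ^ 7a) ^ 63 = 4a ^ 63 = 29
byte 2: (cb ^ d9) ^ 63 = 12 ^ 63 = 71
byte 3: (1c ^ ba) ^ 65 = a6 ^ 65 = c3
byte 4: (a0 ^ 8f) ^ 73 = 2f ^ 73 = 5c
byte 5: (33 ^ b2) ^ 73 = 81 ^ 73 = f2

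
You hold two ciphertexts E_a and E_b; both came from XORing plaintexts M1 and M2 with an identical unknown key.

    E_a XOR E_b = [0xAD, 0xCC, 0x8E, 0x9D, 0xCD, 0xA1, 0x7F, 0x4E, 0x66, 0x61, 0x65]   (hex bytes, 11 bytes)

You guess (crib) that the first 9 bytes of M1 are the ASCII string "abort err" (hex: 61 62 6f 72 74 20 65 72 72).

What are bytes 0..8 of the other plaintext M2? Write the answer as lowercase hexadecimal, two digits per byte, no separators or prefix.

ccaee1efb9811a3c14

Since E_a ⊕ E_b = M1 ⊕ M2, XORing with the guessed M1 bytes yields the corresponding M2 bytes: M2 = (E_a ⊕ E_b) ⊕ M1.
173 xor  97 = 204
204 xor  98 = 174
142 xor 111 = 225
157 xor 114 = 239
205 xor 116 = 185
161 xor  32 = 129
127 xor 101 =  26
 78 xor 114 =  60
102 xor 114 =  20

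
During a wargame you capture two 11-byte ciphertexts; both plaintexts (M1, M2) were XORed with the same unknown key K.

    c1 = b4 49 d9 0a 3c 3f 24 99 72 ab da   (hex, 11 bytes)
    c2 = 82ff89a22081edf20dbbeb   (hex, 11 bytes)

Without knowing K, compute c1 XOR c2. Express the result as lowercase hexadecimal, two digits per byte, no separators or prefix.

c1 ⊕ c2 = (M1 ⊕ K) ⊕ (M2 ⊕ K) = M1 ⊕ M2 — the shared key cancels under XOR.
b4 xor 82 = 36
49 xor ff = b6
d9 xor 89 = 50
0a xor a2 = a8
3c xor 20 = 1c
3f xor 81 = be
24 xor ed = c9
99 xor f2 = 6b
72 xor 0d = 7f
ab xor bb = 10
da xor eb = 31

36b650a81cbec96b7f1031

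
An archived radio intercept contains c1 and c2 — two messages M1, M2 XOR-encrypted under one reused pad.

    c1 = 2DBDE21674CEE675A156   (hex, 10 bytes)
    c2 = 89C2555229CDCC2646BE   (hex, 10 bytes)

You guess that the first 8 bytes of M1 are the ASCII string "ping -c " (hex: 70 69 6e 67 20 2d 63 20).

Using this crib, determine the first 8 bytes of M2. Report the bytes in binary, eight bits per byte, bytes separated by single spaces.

11010100 00010110 11011001 00100011 01111101 00101110 01001001 01110011

First, c1 ⊕ c2 = (M1 ⊕ K) ⊕ (M2 ⊕ K) = M1 ⊕ M2, so the key drops out. Then M2 = (M1 ⊕ M2) ⊕ M1 over the first 8 bytes.
byte 0: (2d xor 89) xor 70 = a4 xor 70 = d4
byte 1: (bd xor c2) xor 69 = 7f xor 69 = 16
byte 2: (e2 xor 55) xor 6e = b7 xor 6e = d9
byte 3: (16 xor 52) xor 67 = 44 xor 67 = 23
byte 4: (74 xor 29) xor 20 = 5d xor 20 = 7d
byte 5: (ce xor cd) xor 2d = 03 xor 2d = 2e
byte 6: (e6 xor cc) xor 63 = 2a xor 63 = 49
byte 7: (75 xor 26) xor 20 = 53 xor 20 = 73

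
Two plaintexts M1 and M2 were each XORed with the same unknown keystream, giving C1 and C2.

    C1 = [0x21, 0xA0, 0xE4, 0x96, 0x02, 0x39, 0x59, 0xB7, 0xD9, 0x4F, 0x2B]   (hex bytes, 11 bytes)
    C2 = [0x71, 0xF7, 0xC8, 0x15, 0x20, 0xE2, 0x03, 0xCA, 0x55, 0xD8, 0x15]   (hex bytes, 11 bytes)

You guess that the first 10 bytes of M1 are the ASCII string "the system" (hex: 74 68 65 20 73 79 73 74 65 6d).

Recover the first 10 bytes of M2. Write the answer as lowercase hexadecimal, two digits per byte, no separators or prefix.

243f49a351a22909e9fa

First, C1 ⊕ C2 = (M1 ⊕ K) ⊕ (M2 ⊕ K) = M1 ⊕ M2, so the key drops out. Then M2 = (M1 ⊕ M2) ⊕ M1 over the first 10 bytes.
byte 0: (21 ⊕ 71) ⊕ 74 = 50 ⊕ 74 = 24
byte 1: (a0 ⊕ f7) ⊕ 68 = 57 ⊕ 68 = 3f
byte 2: (e4 ⊕ c8) ⊕ 65 = 2c ⊕ 65 = 49
byte 3: (96 ⊕ 15) ⊕ 20 = 83 ⊕ 20 = a3
byte 4: (02 ⊕ 20) ⊕ 73 = 22 ⊕ 73 = 51
byte 5: (39 ⊕ e2) ⊕ 79 = db ⊕ 79 = a2
byte 6: (59 ⊕ 03) ⊕ 73 = 5a ⊕ 73 = 29
byte 7: (b7 ⊕ ca) ⊕ 74 = 7d ⊕ 74 = 09
byte 8: (d9 ⊕ 55) ⊕ 65 = 8c ⊕ 65 = e9
byte 9: (4f ⊕ d8) ⊕ 6d = 97 ⊕ 6d = fa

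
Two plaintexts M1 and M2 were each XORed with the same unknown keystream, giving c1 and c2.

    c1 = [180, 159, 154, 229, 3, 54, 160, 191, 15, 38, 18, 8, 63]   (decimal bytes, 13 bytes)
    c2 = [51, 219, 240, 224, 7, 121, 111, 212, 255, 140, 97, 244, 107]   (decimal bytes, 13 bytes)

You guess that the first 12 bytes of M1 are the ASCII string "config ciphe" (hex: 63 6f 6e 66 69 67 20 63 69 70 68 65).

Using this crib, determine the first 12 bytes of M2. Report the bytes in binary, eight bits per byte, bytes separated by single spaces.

First, c1 ⊕ c2 = (M1 ⊕ K) ⊕ (M2 ⊕ K) = M1 ⊕ M2, so the key drops out. Then M2 = (M1 ⊕ M2) ⊕ M1 over the first 12 bytes.
byte 0: (b4 xor 33) xor 63 = 87 xor 63 = e4
byte 1: (9f xor db) xor 6f = 44 xor 6f = 2b
byte 2: (9a xor f0) xor 6e = 6a xor 6e = 04
byte 3: (e5 xor e0) xor 66 = 05 xor 66 = 63
byte 4: (03 xor 07) xor 69 = 04 xor 69 = 6d
byte 5: (36 xor 79) xor 67 = 4f xor 67 = 28
byte 6: (a0 xor 6f) xor 20 = cf xor 20 = ef
byte 7: (bf xor d4) xor 63 = 6b xor 63 = 08
byte 8: (0f xor ff) xor 69 = f0 xor 69 = 99
byte 9: (26 xor 8c) xor 70 = aa xor 70 = da
byte 10: (12 xor 61) xor 68 = 73 xor 68 = 1b
byte 11: (08 xor f4) xor 65 = fc xor 65 = 99

11100100 00101011 00000100 01100011 01101101 00101000 11101111 00001000 10011001 11011010 00011011 10011001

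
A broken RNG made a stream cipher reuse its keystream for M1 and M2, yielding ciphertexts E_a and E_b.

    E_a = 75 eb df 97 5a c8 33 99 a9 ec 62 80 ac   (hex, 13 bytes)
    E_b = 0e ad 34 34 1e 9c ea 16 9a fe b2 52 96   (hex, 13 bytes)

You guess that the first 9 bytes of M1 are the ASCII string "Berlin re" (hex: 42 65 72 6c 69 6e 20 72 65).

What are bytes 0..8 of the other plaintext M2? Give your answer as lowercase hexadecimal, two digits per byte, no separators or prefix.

392399cf2d3af9fd56

First, E_a ⊕ E_b = (M1 ⊕ K) ⊕ (M2 ⊕ K) = M1 ⊕ M2, so the key drops out. Then M2 = (M1 ⊕ M2) ⊕ M1 over the first 9 bytes.
byte 0: (75 ⊕ 0e) ⊕ 42 = 7b ⊕ 42 = 39
byte 1: (eb ⊕ ad) ⊕ 65 = 46 ⊕ 65 = 23
byte 2: (df ⊕ 34) ⊕ 72 = eb ⊕ 72 = 99
byte 3: (97 ⊕ 34) ⊕ 6c = a3 ⊕ 6c = cf
byte 4: (5a ⊕ 1e) ⊕ 69 = 44 ⊕ 69 = 2d
byte 5: (c8 ⊕ 9c) ⊕ 6e = 54 ⊕ 6e = 3a
byte 6: (33 ⊕ ea) ⊕ 20 = d9 ⊕ 20 = f9
byte 7: (99 ⊕ 16) ⊕ 72 = 8f ⊕ 72 = fd
byte 8: (a9 ⊕ 9a) ⊕ 65 = 33 ⊕ 65 = 56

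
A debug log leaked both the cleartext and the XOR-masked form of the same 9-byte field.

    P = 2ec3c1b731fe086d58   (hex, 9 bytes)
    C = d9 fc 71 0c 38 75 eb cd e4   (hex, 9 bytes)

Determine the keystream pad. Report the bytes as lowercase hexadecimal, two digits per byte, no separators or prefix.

f73fb0bb098be3a0bc

Since C = P ⊕ pad, XORing both sides with P gives pad = P ⊕ C.
byte 0: 2e ^ d9 = f7
byte 1: c3 ^ fc = 3f
byte 2: c1 ^ 71 = b0
byte 3: b7 ^ 0c = bb
byte 4: 31 ^ 38 = 09
byte 5: fe ^ 75 = 8b
byte 6: 08 ^ eb = e3
byte 7: 6d ^ cd = a0
byte 8: 58 ^ e4 = bc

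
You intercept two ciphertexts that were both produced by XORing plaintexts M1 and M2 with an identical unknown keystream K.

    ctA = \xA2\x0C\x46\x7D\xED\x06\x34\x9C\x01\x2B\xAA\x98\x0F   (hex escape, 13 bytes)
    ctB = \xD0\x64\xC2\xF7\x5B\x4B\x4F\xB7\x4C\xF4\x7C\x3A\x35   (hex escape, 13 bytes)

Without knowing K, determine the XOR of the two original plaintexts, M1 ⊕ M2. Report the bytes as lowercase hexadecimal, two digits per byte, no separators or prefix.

ctA ⊕ ctB = (M1 ⊕ K) ⊕ (M2 ⊕ K) = M1 ⊕ M2 — the shared key cancels under XOR.
byte 0: 10100010 xor 11010000 = 01110010
byte 1: 00001100 xor 01100100 = 01101000
byte 2: 01000110 xor 11000010 = 10000100
byte 3: 01111101 xor 11110111 = 10001010
byte 4: 11101101 xor 01011011 = 10110110
byte 5: 00000110 xor 01001011 = 01001101
byte 6: 00110100 xor 01001111 = 01111011
byte 7: 10011100 xor 10110111 = 00101011
byte 8: 00000001 xor 01001100 = 01001101
byte 9: 00101011 xor 11110100 = 11011111
byte 10: 10101010 xor 01111100 = 11010110
byte 11: 10011000 xor 00111010 = 10100010
byte 12: 00001111 xor 00110101 = 00111010

7268848ab64d7b2b4ddfd6a23a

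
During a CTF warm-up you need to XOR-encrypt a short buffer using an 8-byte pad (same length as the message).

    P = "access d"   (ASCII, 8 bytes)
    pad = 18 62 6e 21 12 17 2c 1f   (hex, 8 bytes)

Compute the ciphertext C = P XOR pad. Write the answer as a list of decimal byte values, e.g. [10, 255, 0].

XOR is its own inverse, so applying the key byte-wise gives the result directly.
byte 0: 01100001 XOR 00011000 = 01111001
byte 1: 01100011 XOR 01100010 = 00000001
byte 2: 01100011 XOR 01101110 = 00001101
byte 3: 01100101 XOR 00100001 = 01000100
byte 4: 01110011 XOR 00010010 = 01100001
byte 5: 01110011 XOR 00010111 = 01100100
byte 6: 00100000 XOR 00101100 = 00001100
byte 7: 01100100 XOR 00011111 = 01111011

[121, 1, 13, 68, 97, 100, 12, 123]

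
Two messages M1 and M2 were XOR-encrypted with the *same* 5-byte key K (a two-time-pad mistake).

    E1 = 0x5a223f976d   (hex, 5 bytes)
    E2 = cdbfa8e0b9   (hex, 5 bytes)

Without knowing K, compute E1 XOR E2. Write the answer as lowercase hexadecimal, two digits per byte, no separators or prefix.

E1 ⊕ E2 = (M1 ⊕ K) ⊕ (M2 ⊕ K) = M1 ⊕ M2 — the shared key cancels under XOR.
01011010 ⊕ 11001101 = 10010111
00100010 ⊕ 10111111 = 10011101
00111111 ⊕ 10101000 = 10010111
10010111 ⊕ 11100000 = 01110111
01101101 ⊕ 10111001 = 11010100

979d9777d4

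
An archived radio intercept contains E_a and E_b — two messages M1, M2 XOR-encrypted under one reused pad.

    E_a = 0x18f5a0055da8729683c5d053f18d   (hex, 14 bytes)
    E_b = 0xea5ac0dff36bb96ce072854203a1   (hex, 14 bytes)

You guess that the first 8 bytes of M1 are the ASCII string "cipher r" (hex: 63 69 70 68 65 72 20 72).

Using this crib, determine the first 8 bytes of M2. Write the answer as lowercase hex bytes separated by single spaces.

First, E_a ⊕ E_b = (M1 ⊕ K) ⊕ (M2 ⊕ K) = M1 ⊕ M2, so the key drops out. Then M2 = (M1 ⊕ M2) ⊕ M1 over the first 8 bytes.
byte 0: (18 ^ ea) ^ 63 = f2 ^ 63 = 91
byte 1: (f5 ^ 5a) ^ 69 = af ^ 69 = c6
byte 2: (a0 ^ c0) ^ 70 = 60 ^ 70 = 10
byte 3: (05 ^ df) ^ 68 = da ^ 68 = b2
byte 4: (5d ^ f3) ^ 65 = ae ^ 65 = cb
byte 5: (a8 ^ 6b) ^ 72 = c3 ^ 72 = b1
byte 6: (72 ^ b9) ^ 20 = cb ^ 20 = eb
byte 7: (96 ^ 6c) ^ 72 = fa ^ 72 = 88

91 c6 10 b2 cb b1 eb 88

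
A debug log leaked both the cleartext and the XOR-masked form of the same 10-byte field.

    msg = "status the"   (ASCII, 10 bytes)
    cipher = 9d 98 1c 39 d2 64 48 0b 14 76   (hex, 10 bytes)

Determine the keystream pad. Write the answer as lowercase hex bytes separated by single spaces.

ee ec 7d 4d a7 17 68 7f 7c 13

Since cipher = msg ⊕ pad, XORing both sides with msg gives pad = msg ⊕ cipher.
byte 0: 73 xor 9d = ee
byte 1: 74 xor 98 = ec
byte 2: 61 xor 1c = 7d
byte 3: 74 xor 39 = 4d
byte 4: 75 xor d2 = a7
byte 5: 73 xor 64 = 17
byte 6: 20 xor 48 = 68
byte 7: 74 xor 0b = 7f
byte 8: 68 xor 14 = 7c
byte 9: 65 xor 76 = 13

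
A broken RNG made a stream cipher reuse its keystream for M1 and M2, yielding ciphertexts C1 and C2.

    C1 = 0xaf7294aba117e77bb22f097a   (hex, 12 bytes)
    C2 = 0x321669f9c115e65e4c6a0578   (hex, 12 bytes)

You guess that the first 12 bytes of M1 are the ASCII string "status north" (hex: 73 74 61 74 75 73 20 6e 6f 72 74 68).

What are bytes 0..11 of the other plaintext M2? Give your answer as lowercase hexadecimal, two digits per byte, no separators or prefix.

First, C1 ⊕ C2 = (M1 ⊕ K) ⊕ (M2 ⊕ K) = M1 ⊕ M2, so the key drops out. Then M2 = (M1 ⊕ M2) ⊕ M1 over the first 12 bytes.
byte 0: (af XOR 32) XOR 73 = 9d XOR 73 = ee
byte 1: (72 XOR 16) XOR 74 = 64 XOR 74 = 10
byte 2: (94 XOR 69) XOR 61 = fd XOR 61 = 9c
byte 3: (ab XOR f9) XOR 74 = 52 XOR 74 = 26
byte 4: (a1 XOR c1) XOR 75 = 60 XOR 75 = 15
byte 5: (17 XOR 15) XOR 73 = 02 XOR 73 = 71
byte 6: (e7 XOR e6) XOR 20 = 01 XOR 20 = 21
byte 7: (7b XOR 5e) XOR 6e = 25 XOR 6e = 4b
byte 8: (b2 XOR 4c) XOR 6f = fe XOR 6f = 91
byte 9: (2f XOR 6a) XOR 72 = 45 XOR 72 = 37
byte 10: (09 XOR 05) XOR 74 = 0c XOR 74 = 78
byte 11: (7a XOR 78) XOR 68 = 02 XOR 68 = 6a

ee109c261571214b9137786a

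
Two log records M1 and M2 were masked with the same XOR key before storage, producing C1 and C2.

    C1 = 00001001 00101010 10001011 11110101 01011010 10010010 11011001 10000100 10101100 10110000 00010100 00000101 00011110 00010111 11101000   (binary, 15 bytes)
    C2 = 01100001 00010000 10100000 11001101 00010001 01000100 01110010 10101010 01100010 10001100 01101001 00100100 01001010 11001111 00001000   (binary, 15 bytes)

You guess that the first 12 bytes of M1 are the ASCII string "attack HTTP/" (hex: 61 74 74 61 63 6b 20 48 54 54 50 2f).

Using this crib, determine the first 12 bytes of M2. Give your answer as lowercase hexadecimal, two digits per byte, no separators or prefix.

094e5f5928bd8b669a682d0e

First, C1 ⊕ C2 = (M1 ⊕ K) ⊕ (M2 ⊕ K) = M1 ⊕ M2, so the key drops out. Then M2 = (M1 ⊕ M2) ⊕ M1 over the first 12 bytes.
byte 0: (09 xor 61) xor 61 = 68 xor 61 = 09
byte 1: (2a xor 10) xor 74 = 3a xor 74 = 4e
byte 2: (8b xor a0) xor 74 = 2b xor 74 = 5f
byte 3: (f5 xor cd) xor 61 = 38 xor 61 = 59
byte 4: (5a xor 11) xor 63 = 4b xor 63 = 28
byte 5: (92 xor 44) xor 6b = d6 xor 6b = bd
byte 6: (d9 xor 72) xor 20 = ab xor 20 = 8b
byte 7: (84 xor aa) xor 48 = 2e xor 48 = 66
byte 8: (ac xor 62) xor 54 = ce xor 54 = 9a
byte 9: (b0 xor 8c) xor 54 = 3c xor 54 = 68
byte 10: (14 xor 69) xor 50 = 7d xor 50 = 2d
byte 11: (05 xor 24) xor 2f = 21 xor 2f = 0e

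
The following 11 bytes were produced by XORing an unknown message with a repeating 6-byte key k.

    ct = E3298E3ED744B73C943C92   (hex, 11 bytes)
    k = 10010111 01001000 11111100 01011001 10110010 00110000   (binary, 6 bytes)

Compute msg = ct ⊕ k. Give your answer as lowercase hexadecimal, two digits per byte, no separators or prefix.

7461726765742074686520

The 6-byte key repeats, so the effective keystream is 97 48 fc 59 b2 30 97 48 fc 59 b2.
byte 0: e3 XOR 97 = 74
byte 1: 29 XOR 48 = 61
byte 2: 8e XOR fc = 72
byte 3: 3e XOR 59 = 67
byte 4: d7 XOR b2 = 65
byte 5: 44 XOR 30 = 74
byte 6: b7 XOR 97 = 20
byte 7: 3c XOR 48 = 74
byte 8: 94 XOR fc = 68
byte 9: 3c XOR 59 = 65
byte 10: 92 XOR b2 = 20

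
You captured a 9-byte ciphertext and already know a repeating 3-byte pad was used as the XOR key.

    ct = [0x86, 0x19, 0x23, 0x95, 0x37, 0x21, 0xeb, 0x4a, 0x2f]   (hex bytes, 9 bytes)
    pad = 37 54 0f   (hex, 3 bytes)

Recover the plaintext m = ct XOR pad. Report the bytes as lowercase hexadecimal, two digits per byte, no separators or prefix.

The 3-byte key repeats, so the effective keystream is 37 54 0f 37 54 0f 37 54 0f.
byte 0: 134 ⊕  55 = 177
byte 1:  25 ⊕  84 =  77
byte 2:  35 ⊕  15 =  44
byte 3: 149 ⊕  55 = 162
byte 4:  55 ⊕  84 =  99
byte 5:  33 ⊕  15 =  46
byte 6: 235 ⊕  55 = 220
byte 7:  74 ⊕  84 =  30
byte 8:  47 ⊕  15 =  32

b14d2ca2632edc1e20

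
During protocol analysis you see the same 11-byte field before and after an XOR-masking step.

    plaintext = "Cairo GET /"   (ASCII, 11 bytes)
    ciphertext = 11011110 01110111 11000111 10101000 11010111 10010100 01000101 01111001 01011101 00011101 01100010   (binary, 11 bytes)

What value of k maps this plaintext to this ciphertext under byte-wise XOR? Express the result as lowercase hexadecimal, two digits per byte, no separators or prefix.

9d16aedab8b4023c093d4d

Since ciphertext = plaintext ⊕ k, XORing both sides with plaintext gives k = plaintext ⊕ ciphertext.
43 ⊕ de = 9d
61 ⊕ 77 = 16
69 ⊕ c7 = ae
72 ⊕ a8 = da
6f ⊕ d7 = b8
20 ⊕ 94 = b4
47 ⊕ 45 = 02
45 ⊕ 79 = 3c
54 ⊕ 5d = 09
20 ⊕ 1d = 3d
2f ⊕ 62 = 4d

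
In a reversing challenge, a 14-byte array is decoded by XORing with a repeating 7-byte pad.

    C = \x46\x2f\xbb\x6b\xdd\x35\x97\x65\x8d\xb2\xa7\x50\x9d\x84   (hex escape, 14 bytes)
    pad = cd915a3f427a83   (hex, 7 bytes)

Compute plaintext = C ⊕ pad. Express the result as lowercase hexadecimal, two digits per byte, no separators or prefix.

The 7-byte key repeats, so the effective keystream is cd 91 5a 3f 42 7a 83 cd 91 5a 3f 42 7a 83.
byte 0: 01000110 ⊕ 11001101 = 10001011
byte 1: 00101111 ⊕ 10010001 = 10111110
byte 2: 10111011 ⊕ 01011010 = 11100001
byte 3: 01101011 ⊕ 00111111 = 01010100
byte 4: 11011101 ⊕ 01000010 = 10011111
byte 5: 00110101 ⊕ 01111010 = 01001111
byte 6: 10010111 ⊕ 10000011 = 00010100
byte 7: 01100101 ⊕ 11001101 = 10101000
byte 8: 10001101 ⊕ 10010001 = 00011100
byte 9: 10110010 ⊕ 01011010 = 11101000
byte 10: 10100111 ⊕ 00111111 = 10011000
byte 11: 01010000 ⊕ 01000010 = 00010010
byte 12: 10011101 ⊕ 01111010 = 11100111
byte 13: 10000100 ⊕ 10000011 = 00000111

8bbee1549f4f14a81ce89812e707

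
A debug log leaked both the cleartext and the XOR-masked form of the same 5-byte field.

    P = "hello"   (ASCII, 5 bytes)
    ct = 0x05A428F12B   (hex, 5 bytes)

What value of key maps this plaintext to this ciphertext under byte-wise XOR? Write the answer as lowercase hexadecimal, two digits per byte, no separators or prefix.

Since ct = P ⊕ key, XORing both sides with P gives key = P ⊕ ct.
byte 0: 104 XOR   5 = 109
byte 1: 101 XOR 164 = 193
byte 2: 108 XOR  40 =  68
byte 3: 108 XOR 241 = 157
byte 4: 111 XOR  43 =  68

6dc1449d44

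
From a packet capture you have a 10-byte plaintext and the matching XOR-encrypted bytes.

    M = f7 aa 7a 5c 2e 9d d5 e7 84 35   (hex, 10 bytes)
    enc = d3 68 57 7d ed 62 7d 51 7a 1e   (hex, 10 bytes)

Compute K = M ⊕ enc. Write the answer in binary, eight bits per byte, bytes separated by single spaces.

00100100 11000010 00101101 00100001 11000011 11111111 10101000 10110110 11111110 00101011

Since enc = M ⊕ K, XORing both sides with M gives K = M ⊕ enc.
11110111 XOR 11010011 = 00100100
10101010 XOR 01101000 = 11000010
01111010 XOR 01010111 = 00101101
01011100 XOR 01111101 = 00100001
00101110 XOR 11101101 = 11000011
10011101 XOR 01100010 = 11111111
11010101 XOR 01111101 = 10101000
11100111 XOR 01010001 = 10110110
10000100 XOR 01111010 = 11111110
00110101 XOR 00011110 = 00101011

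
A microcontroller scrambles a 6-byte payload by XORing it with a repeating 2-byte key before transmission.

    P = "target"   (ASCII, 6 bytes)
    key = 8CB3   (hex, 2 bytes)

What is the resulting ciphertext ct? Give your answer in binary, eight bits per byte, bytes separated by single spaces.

The 2-byte key repeats, so the effective keystream is 8c b3 8c b3 8c b3.
byte 0: 01110100 xor 10001100 = 11111000
byte 1: 01100001 xor 10110011 = 11010010
byte 2: 01110010 xor 10001100 = 11111110
byte 3: 01100111 xor 10110011 = 11010100
byte 4: 01100101 xor 10001100 = 11101001
byte 5: 01110100 xor 10110011 = 11000111

11111000 11010010 11111110 11010100 11101001 11000111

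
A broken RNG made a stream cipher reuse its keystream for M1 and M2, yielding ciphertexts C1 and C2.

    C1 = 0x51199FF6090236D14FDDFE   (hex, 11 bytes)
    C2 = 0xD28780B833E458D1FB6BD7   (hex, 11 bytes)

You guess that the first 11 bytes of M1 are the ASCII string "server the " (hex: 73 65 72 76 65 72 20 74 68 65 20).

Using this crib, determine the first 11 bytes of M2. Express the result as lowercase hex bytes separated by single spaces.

First, C1 ⊕ C2 = (M1 ⊕ K) ⊕ (M2 ⊕ K) = M1 ⊕ M2, so the key drops out. Then M2 = (M1 ⊕ M2) ⊕ M1 over the first 11 bytes.
byte 0: (51 ^ d2) ^ 73 = 83 ^ 73 = f0
byte 1: (19 ^ 87) ^ 65 = 9e ^ 65 = fb
byte 2: (9f ^ 80) ^ 72 = 1f ^ 72 = 6d
byte 3: (f6 ^ b8) ^ 76 = 4e ^ 76 = 38
byte 4: (09 ^ 33) ^ 65 = 3a ^ 65 = 5f
byte 5: (02 ^ e4) ^ 72 = e6 ^ 72 = 94
byte 6: (36 ^ 58) ^ 20 = 6e ^ 20 = 4e
byte 7: (d1 ^ d1) ^ 74 = 00 ^ 74 = 74
byte 8: (4f ^ fb) ^ 68 = b4 ^ 68 = dc
byte 9: (dd ^ 6b) ^ 65 = b6 ^ 65 = d3
byte 10: (fe ^ d7) ^ 20 = 29 ^ 20 = 09

f0 fb 6d 38 5f 94 4e 74 dc d3 09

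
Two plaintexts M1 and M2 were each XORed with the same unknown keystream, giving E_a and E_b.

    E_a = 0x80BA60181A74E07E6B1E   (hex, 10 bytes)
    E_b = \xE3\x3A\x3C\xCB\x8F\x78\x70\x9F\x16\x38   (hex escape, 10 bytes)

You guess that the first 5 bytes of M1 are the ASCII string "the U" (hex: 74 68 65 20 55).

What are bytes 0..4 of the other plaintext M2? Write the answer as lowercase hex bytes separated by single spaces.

First, E_a ⊕ E_b = (M1 ⊕ K) ⊕ (M2 ⊕ K) = M1 ⊕ M2, so the key drops out. Then M2 = (M1 ⊕ M2) ⊕ M1 over the first 5 bytes.
byte 0: (80 xor e3) xor 74 = 63 xor 74 = 17
byte 1: (ba xor 3a) xor 68 = 80 xor 68 = e8
byte 2: (60 xor 3c) xor 65 = 5c xor 65 = 39
byte 3: (18 xor cb) xor 20 = d3 xor 20 = f3
byte 4: (1a xor 8f) xor 55 = 95 xor 55 = c0

17 e8 39 f3 c0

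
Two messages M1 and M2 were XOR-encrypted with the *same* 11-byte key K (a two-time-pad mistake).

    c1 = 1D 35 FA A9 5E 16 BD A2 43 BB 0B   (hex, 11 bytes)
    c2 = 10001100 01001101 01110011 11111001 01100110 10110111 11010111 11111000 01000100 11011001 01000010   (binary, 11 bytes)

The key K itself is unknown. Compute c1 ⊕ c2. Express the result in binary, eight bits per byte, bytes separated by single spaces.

10010001 01111000 10001001 01010000 00111000 10100001 01101010 01011010 00000111 01100010 01001001

c1 ⊕ c2 = (M1 ⊕ K) ⊕ (M2 ⊕ K) = M1 ⊕ M2 — the shared key cancels under XOR.
1d ^ 8c = 91
35 ^ 4d = 78
fa ^ 73 = 89
a9 ^ f9 = 50
5e ^ 66 = 38
16 ^ b7 = a1
bd ^ d7 = 6a
a2 ^ f8 = 5a
43 ^ 44 = 07
bb ^ d9 = 62
0b ^ 42 = 49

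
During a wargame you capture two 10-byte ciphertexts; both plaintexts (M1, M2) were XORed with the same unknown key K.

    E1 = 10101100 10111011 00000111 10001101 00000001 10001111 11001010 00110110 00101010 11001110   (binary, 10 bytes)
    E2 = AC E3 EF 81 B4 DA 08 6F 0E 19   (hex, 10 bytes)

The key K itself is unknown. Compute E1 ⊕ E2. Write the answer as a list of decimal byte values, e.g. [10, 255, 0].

[0, 88, 232, 12, 181, 85, 194, 89, 36, 215]

E1 ⊕ E2 = (M1 ⊕ K) ⊕ (M2 ⊕ K) = M1 ⊕ M2 — the shared key cancels under XOR.
ac xor ac = 00
bb xor e3 = 58
07 xor ef = e8
8d xor 81 = 0c
01 xor b4 = b5
8f xor da = 55
ca xor 08 = c2
36 xor 6f = 59
2a xor 0e = 24
ce xor 19 = d7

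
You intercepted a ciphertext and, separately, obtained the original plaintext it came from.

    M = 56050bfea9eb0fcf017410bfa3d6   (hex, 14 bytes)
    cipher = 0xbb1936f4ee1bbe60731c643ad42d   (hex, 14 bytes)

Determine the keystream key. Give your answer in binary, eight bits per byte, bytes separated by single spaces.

Since cipher = M ⊕ key, XORing both sides with M gives key = M ⊕ cipher.
56 ⊕ bb = ed
05 ⊕ 19 = 1c
0b ⊕ 36 = 3d
fe ⊕ f4 = 0a
a9 ⊕ ee = 47
eb ⊕ 1b = f0
0f ⊕ be = b1
cf ⊕ 60 = af
01 ⊕ 73 = 72
74 ⊕ 1c = 68
10 ⊕ 64 = 74
bf ⊕ 3a = 85
a3 ⊕ d4 = 77
d6 ⊕ 2d = fb

11101101 00011100 00111101 00001010 01000111 11110000 10110001 10101111 01110010 01101000 01110100 10000101 01110111 11111011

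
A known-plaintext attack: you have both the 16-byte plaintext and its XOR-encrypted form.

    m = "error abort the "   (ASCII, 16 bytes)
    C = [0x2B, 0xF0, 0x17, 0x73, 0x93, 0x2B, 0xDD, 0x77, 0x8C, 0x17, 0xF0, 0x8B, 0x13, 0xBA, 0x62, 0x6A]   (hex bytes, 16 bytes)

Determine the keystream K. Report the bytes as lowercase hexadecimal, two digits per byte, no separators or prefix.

Since C = m ⊕ K, XORing both sides with m gives K = m ⊕ C.
byte 0: 101 xor  43 =  78
byte 1: 114 xor 240 = 130
byte 2: 114 xor  23 = 101
byte 3: 111 xor 115 =  28
byte 4: 114 xor 147 = 225
byte 5:  32 xor  43 =  11
byte 6:  97 xor 221 = 188
byte 7:  98 xor 119 =  21
byte 8: 111 xor 140 = 227
byte 9: 114 xor  23 = 101
byte 10: 116 xor 240 = 132
byte 11:  32 xor 139 = 171
byte 12: 116 xor  19 = 103
byte 13: 104 xor 186 = 210
byte 14: 101 xor  98 =   7
byte 15:  32 xor 106 =  74

4e82651ce10bbc15e36584ab67d2074a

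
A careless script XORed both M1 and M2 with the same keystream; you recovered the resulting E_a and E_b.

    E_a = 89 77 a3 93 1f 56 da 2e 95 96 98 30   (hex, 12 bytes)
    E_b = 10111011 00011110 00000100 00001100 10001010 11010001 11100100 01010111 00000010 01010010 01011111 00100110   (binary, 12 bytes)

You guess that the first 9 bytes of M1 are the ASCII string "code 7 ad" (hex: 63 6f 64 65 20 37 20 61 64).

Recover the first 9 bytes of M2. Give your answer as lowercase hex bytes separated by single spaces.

First, E_a ⊕ E_b = (M1 ⊕ K) ⊕ (M2 ⊕ K) = M1 ⊕ M2, so the key drops out. Then M2 = (M1 ⊕ M2) ⊕ M1 over the first 9 bytes.
byte 0: (89 ⊕ bb) ⊕ 63 = 32 ⊕ 63 = 51
byte 1: (77 ⊕ 1e) ⊕ 6f = 69 ⊕ 6f = 06
byte 2: (a3 ⊕ 04) ⊕ 64 = a7 ⊕ 64 = c3
byte 3: (93 ⊕ 0c) ⊕ 65 = 9f ⊕ 65 = fa
byte 4: (1f ⊕ 8a) ⊕ 20 = 95 ⊕ 20 = b5
byte 5: (56 ⊕ d1) ⊕ 37 = 87 ⊕ 37 = b0
byte 6: (da ⊕ e4) ⊕ 20 = 3e ⊕ 20 = 1e
byte 7: (2e ⊕ 57) ⊕ 61 = 79 ⊕ 61 = 18
byte 8: (95 ⊕ 02) ⊕ 64 = 97 ⊕ 64 = f3

51 06 c3 fa b5 b0 1e 18 f3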